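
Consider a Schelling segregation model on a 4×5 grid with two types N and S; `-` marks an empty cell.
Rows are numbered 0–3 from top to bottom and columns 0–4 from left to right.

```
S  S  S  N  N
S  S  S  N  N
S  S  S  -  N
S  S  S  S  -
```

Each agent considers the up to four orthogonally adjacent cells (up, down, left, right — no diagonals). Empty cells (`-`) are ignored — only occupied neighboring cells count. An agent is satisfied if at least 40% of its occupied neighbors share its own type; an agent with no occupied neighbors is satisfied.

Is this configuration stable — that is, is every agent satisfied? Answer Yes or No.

Yes

(0,0)S 2/2 ✓
(0,1)S 3/3 ✓
(0,2)S 2/3 ✓
(0,3)N 2/3 ✓
(0,4)N 2/2 ✓
(1,0)S 3/3 ✓
(1,1)S 4/4 ✓
(1,2)S 3/4 ✓
(1,3)N 2/3 ✓
(1,4)N 3/3 ✓
(2,0)S 3/3 ✓
(2,1)S 4/4 ✓
(2,2)S 3/3 ✓
(2,4)N 1/1 ✓
(3,0)S 2/2 ✓
(3,1)S 3/3 ✓
(3,2)S 3/3 ✓
(3,3)S 1/1 ✓
All meet the threshold, so the configuration is stable.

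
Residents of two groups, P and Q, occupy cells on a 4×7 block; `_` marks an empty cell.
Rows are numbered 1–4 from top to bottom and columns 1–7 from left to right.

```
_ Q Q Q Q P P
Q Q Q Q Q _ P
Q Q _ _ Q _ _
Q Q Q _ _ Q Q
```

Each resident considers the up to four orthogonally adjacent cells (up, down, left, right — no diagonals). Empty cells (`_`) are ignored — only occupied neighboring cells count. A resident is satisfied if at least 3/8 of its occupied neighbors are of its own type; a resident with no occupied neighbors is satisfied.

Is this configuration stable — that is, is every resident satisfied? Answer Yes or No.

Row 1: (1,2)Q 2/2 satisfied · (1,3)Q 3/3 satisfied · (1,4)Q 3/3 satisfied · (1,5)Q 2/3 satisfied · (1,6)P 1/2 satisfied · (1,7)P 2/2 satisfied
Row 2: (2,1)Q 2/2 satisfied · (2,2)Q 4/4 satisfied · (2,3)Q 3/3 satisfied · (2,4)Q 3/3 satisfied · (2,5)Q 3/3 satisfied · (2,7)P 1/1 satisfied
Row 3: (3,1)Q 3/3 satisfied · (3,2)Q 3/3 satisfied · (3,5)Q 1/1 satisfied
Row 4: (4,1)Q 2/2 satisfied · (4,2)Q 3/3 satisfied · (4,3)Q 1/1 satisfied · (4,6)Q 1/1 satisfied · (4,7)Q 1/1 satisfied
All meet the threshold, so the configuration is stable.

Yes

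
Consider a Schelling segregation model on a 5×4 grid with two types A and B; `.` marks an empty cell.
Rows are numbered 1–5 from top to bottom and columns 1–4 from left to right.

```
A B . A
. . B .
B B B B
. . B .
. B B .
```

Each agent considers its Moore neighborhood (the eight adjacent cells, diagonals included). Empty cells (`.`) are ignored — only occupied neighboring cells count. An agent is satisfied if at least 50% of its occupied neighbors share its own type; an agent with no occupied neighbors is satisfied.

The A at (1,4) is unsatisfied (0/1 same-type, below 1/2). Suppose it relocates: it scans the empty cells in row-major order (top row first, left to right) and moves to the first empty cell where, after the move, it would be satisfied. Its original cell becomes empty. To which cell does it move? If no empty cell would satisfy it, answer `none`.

none

Vacating (1,4). Empty cells in order:
  (1,3): 0/2 same-type → still unsatisfied.
  (2,1): 1/4 same-type → still unsatisfied.
  (2,2): 1/6 same-type → still unsatisfied.
  (2,4): 0/3 same-type → still unsatisfied.
  (4,1): 0/3 same-type → still unsatisfied.
  (4,2): 0/6 same-type → still unsatisfied.
  (4,4): 0/4 same-type → still unsatisfied.
  (5,1): 0/1 same-type → still unsatisfied.
  (5,4): 0/2 same-type → still unsatisfied.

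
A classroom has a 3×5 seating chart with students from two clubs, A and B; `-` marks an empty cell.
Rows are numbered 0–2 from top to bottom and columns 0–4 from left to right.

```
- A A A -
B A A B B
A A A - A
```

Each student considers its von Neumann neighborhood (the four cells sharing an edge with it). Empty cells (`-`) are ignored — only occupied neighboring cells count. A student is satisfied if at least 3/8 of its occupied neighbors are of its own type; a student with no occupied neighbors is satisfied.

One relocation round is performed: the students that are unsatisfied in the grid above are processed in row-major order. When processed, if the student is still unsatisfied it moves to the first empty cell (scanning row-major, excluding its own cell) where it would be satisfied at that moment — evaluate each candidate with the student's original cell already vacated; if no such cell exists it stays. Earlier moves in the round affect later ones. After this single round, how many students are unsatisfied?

Initially unsatisfied (in order): (1,0), (1,3), (2,4).
  (1,0) → (0,4).
  (1,3): no empty cell satisfies it; stays.
  (2,4) → (0,0).
Resulting grid:
A A A A B
- A A B B
A A A - -
Unsatisfied now: (0,3), (1,3).

2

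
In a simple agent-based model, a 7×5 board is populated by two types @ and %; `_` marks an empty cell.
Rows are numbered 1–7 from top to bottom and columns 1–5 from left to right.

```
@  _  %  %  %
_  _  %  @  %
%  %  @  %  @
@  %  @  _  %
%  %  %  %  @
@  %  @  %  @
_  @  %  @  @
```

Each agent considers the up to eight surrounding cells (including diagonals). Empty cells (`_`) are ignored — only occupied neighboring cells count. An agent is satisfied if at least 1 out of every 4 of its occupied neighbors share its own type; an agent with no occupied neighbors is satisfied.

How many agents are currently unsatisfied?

(1,1)@ 0/0 ✓
(1,3)% 2/3 ✓
(1,4)% 4/5 ✓
(1,5)% 2/3 ✓
(2,3)% 4/6 ✓
(2,4)@ 2/8 ✓
(2,5)% 3/5 ✓
(3,1)% 2/3 ✓
(3,2)% 3/6 ✓
(3,3)@ 2/6 ✓
(3,4)% 3/7 ✓
(3,5)@ 1/4 ✓
(4,1)@ 0/5 ✗
(4,2)% 5/8 ✓
(4,3)@ 1/7 ✗
(4,5)% 2/4 ✓
(5,1)% 3/5 ✓
(5,2)% 4/8 ✓
(5,3)% 5/7 ✓
(5,4)% 3/7 ✓
(5,5)@ 1/4 ✓
(6,1)@ 1/4 ✓
(6,2)% 4/7 ✓
(6,3)@ 2/8 ✓
(6,4)% 3/8 ✓
(6,5)@ 3/5 ✓
(7,2)@ 2/4 ✓
(7,3)% 2/5 ✓
(7,4)@ 3/5 ✓
(7,5)@ 2/3 ✓
Unsatisfied: (4,1), (4,3) — 2 in total.

2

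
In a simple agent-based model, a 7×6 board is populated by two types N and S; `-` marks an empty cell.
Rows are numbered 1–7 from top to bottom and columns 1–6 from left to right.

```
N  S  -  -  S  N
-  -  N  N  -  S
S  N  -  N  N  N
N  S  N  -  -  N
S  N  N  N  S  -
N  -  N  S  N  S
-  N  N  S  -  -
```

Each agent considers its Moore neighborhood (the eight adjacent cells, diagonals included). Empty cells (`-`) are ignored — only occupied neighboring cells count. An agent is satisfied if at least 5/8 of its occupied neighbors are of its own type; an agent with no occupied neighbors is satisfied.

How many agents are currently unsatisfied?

16

Row 1: (1,1)N 0/1 not · (1,2)S 0/2 not · (1,5)S 1/3 not · (1,6)N 0/2 not
Row 2: (2,3)N 3/4 satisfied · (2,4)N 3/4 satisfied · (2,6)S 1/4 not
Row 3: (3,1)S 1/3 not · (3,2)N 3/5 not · (3,4)N 4/4 satisfied · (3,5)N 4/5 satisfied · (3,6)N 2/3 satisfied
Row 4: (4,1)N 2/5 not · (4,2)S 2/7 not · (4,3)N 5/6 satisfied · (4,6)N 2/3 satisfied
Row 5: (5,1)S 1/4 not · (5,2)N 5/7 satisfied · (5,3)N 4/6 satisfied · (5,4)N 4/6 satisfied · (5,5)S 2/5 not
Row 6: (6,1)N 2/3 satisfied · (6,3)N 5/7 satisfied · (6,4)S 2/7 not · (6,5)N 1/5 not · (6,6)S 1/2 not
Row 7: (7,2)N 3/3 satisfied · (7,3)N 2/4 not · (7,4)S 1/4 not
Unsatisfied: (1,1), (1,2), (1,5), (1,6), (2,6), (3,1), (3,2), (4,1), (4,2), (5,1), (5,5), (6,4), (6,5), (6,6), (7,3), (7,4) — 16 in total.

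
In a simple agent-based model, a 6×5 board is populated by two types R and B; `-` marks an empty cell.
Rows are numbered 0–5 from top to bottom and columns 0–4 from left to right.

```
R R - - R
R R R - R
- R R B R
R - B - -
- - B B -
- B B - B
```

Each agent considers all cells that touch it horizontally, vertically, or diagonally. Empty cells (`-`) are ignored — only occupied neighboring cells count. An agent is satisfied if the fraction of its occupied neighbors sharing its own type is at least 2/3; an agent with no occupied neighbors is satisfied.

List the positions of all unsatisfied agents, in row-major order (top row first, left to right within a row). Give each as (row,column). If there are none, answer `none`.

Row 0: (0,0)R 3/3 satisfied · (0,1)R 4/4 satisfied · (0,4)R 1/1 satisfied
Row 1: (1,0)R 4/4 satisfied · (1,1)R 6/6 satisfied · (1,2)R 4/5 satisfied · (1,4)R 2/3 satisfied
Row 2: (2,1)R 5/6 satisfied · (2,2)R 3/5 not · (2,3)B 1/5 not · (2,4)R 1/2 not
Row 3: (3,0)R 1/1 satisfied · (3,2)B 3/5 not
Row 4: (4,2)B 4/4 satisfied · (4,3)B 4/4 satisfied
Row 5: (5,1)B 2/2 satisfied · (5,2)B 3/3 satisfied · (5,4)B 1/1 satisfied

(2,2), (2,3), (2,4), (3,2)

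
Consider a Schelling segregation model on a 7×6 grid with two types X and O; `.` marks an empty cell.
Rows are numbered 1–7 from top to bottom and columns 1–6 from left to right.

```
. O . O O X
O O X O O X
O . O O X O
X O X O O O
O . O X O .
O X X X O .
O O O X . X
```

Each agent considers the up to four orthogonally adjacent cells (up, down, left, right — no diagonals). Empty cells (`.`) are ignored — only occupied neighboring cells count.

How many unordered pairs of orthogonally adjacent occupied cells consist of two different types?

26

Scan each occupied cell's neighbors to the right and below so each pair is counted once.
Row 1: O(1,2)–O(2,2)= O(1,4)–O(1,5)= O(1,4)–O(2,4)= O(1,5)–X(1,6)≠ O(1,5)–O(2,5)= X(1,6)–X(2,6)=  → 1/6 unlike.
Row 2: O(2,1)–O(2,2)= O(2,1)–O(3,1)= O(2,2)–X(2,3)≠ X(2,3)–O(2,4)≠ X(2,3)–O(3,3)≠ O(2,4)–O(2,5)= O(2,4)–O(3,4)= O(2,5)–X(2,6)≠ O(2,5)–X(3,5)≠ X(2,6)–O(3,6)≠  → 6/10 unlike.
Row 3: O(3,1)–X(4,1)≠ O(3,3)–O(3,4)= O(3,3)–X(4,3)≠ O(3,4)–X(3,5)≠ O(3,4)–O(4,4)= X(3,5)–O(3,6)≠ X(3,5)–O(4,5)≠ O(3,6)–O(4,6)=  → 5/8 unlike.
Row 4: X(4,1)–O(4,2)≠ X(4,1)–O(5,1)≠ O(4,2)–X(4,3)≠ X(4,3)–O(4,4)≠ X(4,3)–O(5,3)≠ O(4,4)–O(4,5)= O(4,4)–X(5,4)≠ O(4,5)–O(4,6)= O(4,5)–O(5,5)=  → 6/9 unlike.
Row 5: O(5,1)–O(6,1)= O(5,3)–X(5,4)≠ O(5,3)–X(6,3)≠ X(5,4)–O(5,5)≠ X(5,4)–X(6,4)= O(5,5)–O(6,5)=  → 3/6 unlike.
Row 6: O(6,1)–X(6,2)≠ O(6,1)–O(7,1)= X(6,2)–X(6,3)= X(6,2)–O(7,2)≠ X(6,3)–X(6,4)= X(6,3)–O(7,3)≠ X(6,4)–O(6,5)≠ X(6,4)–X(7,4)=  → 4/8 unlike.
Row 7: O(7,1)–O(7,2)= O(7,2)–O(7,3)= O(7,3)–X(7,4)≠  → 1/3 unlike.
Total adjacent occupied pairs: 50; unlike-type pairs: 26.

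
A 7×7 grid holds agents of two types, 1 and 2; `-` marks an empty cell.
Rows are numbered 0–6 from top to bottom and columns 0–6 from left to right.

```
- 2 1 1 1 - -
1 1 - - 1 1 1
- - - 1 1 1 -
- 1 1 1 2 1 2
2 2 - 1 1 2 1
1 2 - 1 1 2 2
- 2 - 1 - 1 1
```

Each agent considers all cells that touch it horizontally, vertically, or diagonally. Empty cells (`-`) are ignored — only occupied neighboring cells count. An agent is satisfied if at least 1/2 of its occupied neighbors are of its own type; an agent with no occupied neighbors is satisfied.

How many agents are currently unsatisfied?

10

Row 0: (0,1)2 0/3 not · (0,2)1 2/3 satisfied · (0,3)1 3/3 satisfied · (0,4)1 3/3 satisfied
Row 1: (1,0)1 1/2 satisfied · (1,1)1 2/3 satisfied · (1,4)1 6/6 satisfied · (1,5)1 5/5 satisfied · (1,6)1 2/2 satisfied
Row 2: (2,3)1 4/5 satisfied · (2,4)1 6/7 satisfied · (2,5)1 5/7 satisfied
Row 3: (3,1)1 1/3 not · (3,2)1 4/5 satisfied · (3,3)1 5/6 satisfied · (3,4)2 1/8 not · (3,5)1 4/7 satisfied · (3,6)2 1/4 not
Row 4: (4,0)2 2/4 satisfied · (4,1)2 2/5 not · (4,3)1 5/6 satisfied · (4,4)1 5/8 satisfied · (4,5)2 4/8 satisfied · (4,6)1 1/5 not
Row 5: (5,0)1 0/4 not · (5,1)2 3/4 satisfied · (5,3)1 4/4 satisfied · (5,4)1 5/7 satisfied · (5,5)2 2/7 not · (5,6)2 2/5 not
Row 6: (6,1)2 1/2 satisfied · (6,3)1 2/2 satisfied · (6,5)1 2/4 satisfied · (6,6)1 1/3 not
Unsatisfied: (0,1), (3,1), (3,4), (3,6), (4,1), (4,6), (5,0), (5,5), (5,6), (6,6) — 10 in total.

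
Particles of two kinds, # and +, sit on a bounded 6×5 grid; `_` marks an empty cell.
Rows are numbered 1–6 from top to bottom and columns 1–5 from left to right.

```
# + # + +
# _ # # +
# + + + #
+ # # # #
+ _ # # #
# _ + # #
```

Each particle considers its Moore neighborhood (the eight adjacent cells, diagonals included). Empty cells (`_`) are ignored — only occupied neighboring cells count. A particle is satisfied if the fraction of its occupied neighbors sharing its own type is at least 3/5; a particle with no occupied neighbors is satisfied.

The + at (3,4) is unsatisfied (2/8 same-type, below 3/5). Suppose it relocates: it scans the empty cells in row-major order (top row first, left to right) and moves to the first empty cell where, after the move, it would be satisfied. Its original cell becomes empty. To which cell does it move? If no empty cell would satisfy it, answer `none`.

Vacating (3,4). Empty cells in order:
  (2,2): 3/8 same-type → still unsatisfied.
  (5,2): 3/7 same-type → still unsatisfied.
  (6,2): 2/4 same-type → still unsatisfied.

none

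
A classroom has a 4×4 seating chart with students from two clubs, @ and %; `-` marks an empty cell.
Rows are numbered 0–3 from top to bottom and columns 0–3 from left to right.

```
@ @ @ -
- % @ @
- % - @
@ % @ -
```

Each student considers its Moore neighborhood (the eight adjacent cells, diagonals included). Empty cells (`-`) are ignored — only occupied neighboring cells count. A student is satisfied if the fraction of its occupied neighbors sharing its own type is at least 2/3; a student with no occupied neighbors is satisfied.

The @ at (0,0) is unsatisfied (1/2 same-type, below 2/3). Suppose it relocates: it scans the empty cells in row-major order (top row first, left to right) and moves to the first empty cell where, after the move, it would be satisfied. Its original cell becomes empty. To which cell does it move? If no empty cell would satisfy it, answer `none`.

(0,3)

Vacating (0,0). Empty cells in order:
  (0,3): 3/3 same-type → satisfied — stop here.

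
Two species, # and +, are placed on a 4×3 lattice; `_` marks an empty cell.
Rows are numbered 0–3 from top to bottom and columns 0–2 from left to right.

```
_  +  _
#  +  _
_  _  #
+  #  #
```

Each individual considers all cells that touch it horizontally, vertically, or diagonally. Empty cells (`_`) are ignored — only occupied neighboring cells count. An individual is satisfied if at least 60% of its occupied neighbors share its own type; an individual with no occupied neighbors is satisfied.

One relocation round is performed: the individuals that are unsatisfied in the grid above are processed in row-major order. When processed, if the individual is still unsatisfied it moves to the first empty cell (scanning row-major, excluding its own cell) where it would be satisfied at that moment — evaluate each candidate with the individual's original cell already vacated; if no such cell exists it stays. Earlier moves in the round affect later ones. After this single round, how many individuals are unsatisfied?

0

Initially unsatisfied (in order): (0,1), (1,0), (1,1), (3,0).
  (0,1) → (0,2).
  (1,0) → (2,1).
  (1,1) → (0,0).
  (3,0) → (0,1).
Resulting grid:
+ + +
_ _ _
_ # #
_ # #
All satisfied now.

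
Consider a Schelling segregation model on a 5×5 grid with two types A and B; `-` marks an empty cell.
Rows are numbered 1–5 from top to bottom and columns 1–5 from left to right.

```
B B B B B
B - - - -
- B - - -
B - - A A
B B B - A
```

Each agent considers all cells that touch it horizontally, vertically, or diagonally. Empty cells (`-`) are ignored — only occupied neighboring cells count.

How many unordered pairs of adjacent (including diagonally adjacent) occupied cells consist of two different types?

1

Scan each occupied cell's neighbors to the right and below (and the two forward diagonals) so each pair is counted once.
Row 1: B(1,1)–B(1,2)= B(1,1)–B(2,1)= B(1,2)–B(1,3)= B(1,2)–B(2,1)= B(1,3)–B(1,4)= B(1,4)–B(1,5)=  → 0/6 unlike.
Row 2: B(2,1)–B(3,2)=  → 0/1 unlike.
Row 3: B(3,2)–B(4,1)=  → 0/1 unlike.
Row 4: B(4,1)–B(5,1)= B(4,1)–B(5,2)= A(4,4)–A(4,5)= A(4,4)–A(5,5)= A(4,4)–B(5,3)≠ A(4,5)–A(5,5)=  → 1/6 unlike.
Row 5: B(5,1)–B(5,2)= B(5,2)–B(5,3)=  → 0/2 unlike.
Total adjacent occupied pairs: 16; unlike-type pairs: 1.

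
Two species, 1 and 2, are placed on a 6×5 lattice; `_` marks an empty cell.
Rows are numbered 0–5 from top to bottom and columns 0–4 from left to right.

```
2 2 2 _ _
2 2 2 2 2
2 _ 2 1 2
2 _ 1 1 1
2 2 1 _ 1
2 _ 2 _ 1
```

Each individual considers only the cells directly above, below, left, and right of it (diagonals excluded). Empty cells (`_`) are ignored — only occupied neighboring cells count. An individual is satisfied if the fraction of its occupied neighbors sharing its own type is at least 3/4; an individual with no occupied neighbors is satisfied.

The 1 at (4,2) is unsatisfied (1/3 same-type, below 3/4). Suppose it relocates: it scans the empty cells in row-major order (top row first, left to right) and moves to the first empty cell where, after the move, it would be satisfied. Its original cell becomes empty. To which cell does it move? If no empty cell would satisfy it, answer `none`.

(4,3)

Vacating (4,2). Empty cells in order:
  (0,3): 0/2 same-type → still unsatisfied.
  (0,4): 0/1 same-type → still unsatisfied.
  (2,1): 0/3 same-type → still unsatisfied.
  (3,1): 1/3 same-type → still unsatisfied.
  (4,3): 2/2 same-type → satisfied — stop here.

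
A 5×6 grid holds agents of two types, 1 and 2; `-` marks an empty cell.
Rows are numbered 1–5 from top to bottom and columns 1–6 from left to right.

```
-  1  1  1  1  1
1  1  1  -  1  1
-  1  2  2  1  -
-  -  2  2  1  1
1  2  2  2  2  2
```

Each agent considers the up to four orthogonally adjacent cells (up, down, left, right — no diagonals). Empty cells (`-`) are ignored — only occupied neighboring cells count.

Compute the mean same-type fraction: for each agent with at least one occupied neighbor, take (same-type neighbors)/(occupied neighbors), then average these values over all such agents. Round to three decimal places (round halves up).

(1,2)1 2/2
(1,3)1 3/3
(1,4)1 2/2
(1,5)1 3/3
(1,6)1 2/2
(2,1)1 1/1
(2,2)1 4/4
(2,3)1 2/3
(2,5)1 3/3
(2,6)1 2/2
(3,2)1 1/2
(3,3)2 2/4
(3,4)2 2/3
(3,5)1 2/3
(4,3)2 3/3
(4,4)2 3/4
(4,5)1 2/4
(4,6)1 1/2
(5,1)1 0/1
(5,2)2 1/2
(5,3)2 3/3
(5,4)2 3/3
(5,5)2 2/3
(5,6)2 1/2
Sum over 24 agents: 2/2 + 3/3 + 2/2 + 3/3 + 2/2 + 1/1 + 4/4 + 2/3 + 3/3 + 2/2 + 1/2 + 2/4 + 2/3 + 2/3 + 3/3 + 3/4 + 2/4 + 1/2 + 0/1 + 1/2 + 3/3 + 3/3 + 2/3 + 1/2 = 221/12; mean = 221/12 ÷ 24 = 221/288 = 0.767361… → 0.767.

0.767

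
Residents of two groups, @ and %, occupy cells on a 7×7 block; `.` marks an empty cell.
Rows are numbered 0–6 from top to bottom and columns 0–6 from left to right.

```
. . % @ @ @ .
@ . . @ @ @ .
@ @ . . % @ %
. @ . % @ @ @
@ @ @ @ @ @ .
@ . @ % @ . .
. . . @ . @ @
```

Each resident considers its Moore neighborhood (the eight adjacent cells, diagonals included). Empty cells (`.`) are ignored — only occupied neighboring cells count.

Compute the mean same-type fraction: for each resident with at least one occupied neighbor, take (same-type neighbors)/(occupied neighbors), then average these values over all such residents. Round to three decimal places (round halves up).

(0,2)% 0/2
(0,3)@ 3/4
(0,4)@ 5/5
(0,5)@ 3/3
(1,0)@ 2/2
(1,3)@ 3/5
(1,4)@ 6/7
(1,5)@ 4/6
(2,0)@ 3/3
(2,1)@ 3/3
(2,4)% 1/7
(2,5)@ 5/7
(2,6)% 0/4
(3,1)@ 5/5
(3,3)% 1/5
(3,4)@ 5/7
(3,5)@ 5/7
(3,6)@ 3/4
(4,0)@ 3/3
(4,1)@ 5/5
(4,2)@ 4/6
(4,3)@ 5/7
(4,4)@ 5/7
(4,5)@ 5/5
(5,0)@ 2/2
(5,2)@ 4/5
(5,3)% 0/6
(5,4)@ 5/6
(6,3)@ 2/3
(6,5)@ 2/2
(6,6)@ 1/1
Sum over 31 residents: 0/2 + 3/4 + 5/5 + 3/3 + 2/2 + 3/5 + 6/7 + 4/6 + 3/3 + 3/3 + 1/7 + 5/7 + 0/4 + 5/5 + 1/5 + 5/7 + 5/7 + 3/4 + 3/3 + 5/5 + 4/6 + 5/7 + 5/7 + 5/5 + 2/2 + 4/5 + 0/6 + 5/6 + 2/3 + 2/2 + 1/1 = 2363/105; mean = 2363/105 ÷ 31 = 2363/3255 = 0.725960… → 0.726.

0.726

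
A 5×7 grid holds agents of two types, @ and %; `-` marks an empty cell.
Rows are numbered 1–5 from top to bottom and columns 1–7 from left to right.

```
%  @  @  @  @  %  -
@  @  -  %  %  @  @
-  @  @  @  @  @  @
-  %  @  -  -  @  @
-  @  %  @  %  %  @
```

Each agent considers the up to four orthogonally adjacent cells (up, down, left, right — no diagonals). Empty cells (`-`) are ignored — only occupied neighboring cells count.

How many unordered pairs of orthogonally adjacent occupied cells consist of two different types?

Scan each occupied cell's neighbors to the right and below so each pair is counted once.
From row 1: 6 unlike of 10 pairs (running 6/10).
From row 2: 3 unlike of 9 pairs (running 9/19).
From row 3: 1 unlike of 9 pairs (running 10/28).
From row 4: 4 unlike of 6 pairs (running 14/34).
From row 5: 4 unlike of 5 pairs (running 18/39).
Total adjacent occupied pairs: 39; unlike-type pairs: 18.

18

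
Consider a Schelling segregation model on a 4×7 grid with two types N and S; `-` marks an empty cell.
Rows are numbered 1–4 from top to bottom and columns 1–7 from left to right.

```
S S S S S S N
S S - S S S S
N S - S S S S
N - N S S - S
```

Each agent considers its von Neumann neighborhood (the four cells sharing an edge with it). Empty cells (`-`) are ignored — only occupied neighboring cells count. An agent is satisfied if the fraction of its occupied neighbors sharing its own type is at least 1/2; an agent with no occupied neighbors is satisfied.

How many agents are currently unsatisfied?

3

(1,1)S 2/2 satisfied
(1,2)S 3/3 satisfied
(1,3)S 2/2 satisfied
(1,4)S 3/3 satisfied
(1,5)S 3/3 satisfied
(1,6)S 2/3 satisfied
(1,7)N 0/2 not
(2,1)S 2/3 satisfied
(2,2)S 3/3 satisfied
(2,4)S 3/3 satisfied
(2,5)S 4/4 satisfied
(2,6)S 4/4 satisfied
(2,7)S 2/3 satisfied
(3,1)N 1/3 not
(3,2)S 1/2 satisfied
(3,4)S 3/3 satisfied
(3,5)S 4/4 satisfied
(3,6)S 3/3 satisfied
(3,7)S 3/3 satisfied
(4,1)N 1/1 satisfied
(4,3)N 0/1 not
(4,4)S 2/3 satisfied
(4,5)S 2/2 satisfied
(4,7)S 1/1 satisfied
Unsatisfied: (1,7), (3,1), (4,3) — 3 in total.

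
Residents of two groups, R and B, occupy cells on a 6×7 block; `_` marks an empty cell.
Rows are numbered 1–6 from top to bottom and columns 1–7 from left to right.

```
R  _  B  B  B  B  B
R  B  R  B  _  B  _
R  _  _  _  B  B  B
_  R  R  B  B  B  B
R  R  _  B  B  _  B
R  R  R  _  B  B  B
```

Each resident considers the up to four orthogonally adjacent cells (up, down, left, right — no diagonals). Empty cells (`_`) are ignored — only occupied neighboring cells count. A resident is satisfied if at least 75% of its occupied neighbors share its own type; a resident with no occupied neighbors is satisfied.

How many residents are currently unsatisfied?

7

Row 1: (1,1)R 1/1 satisfied · (1,3)B 1/2 not · (1,4)B 3/3 satisfied · (1,5)B 2/2 satisfied · (1,6)B 3/3 satisfied · (1,7)B 1/1 satisfied
Row 2: (2,1)R 2/3 not · (2,2)B 0/2 not · (2,3)R 0/3 not · (2,4)B 1/2 not · (2,6)B 2/2 satisfied
Row 3: (3,1)R 1/1 satisfied · (3,5)B 2/2 satisfied · (3,6)B 4/4 satisfied · (3,7)B 2/2 satisfied
Row 4: (4,2)R 2/2 satisfied · (4,3)R 1/2 not · (4,4)B 2/3 not · (4,5)B 4/4 satisfied · (4,6)B 3/3 satisfied · (4,7)B 3/3 satisfied
Row 5: (5,1)R 2/2 satisfied · (5,2)R 3/3 satisfied · (5,4)B 2/2 satisfied · (5,5)B 3/3 satisfied · (5,7)B 2/2 satisfied
Row 6: (6,1)R 2/2 satisfied · (6,2)R 3/3 satisfied · (6,3)R 1/1 satisfied · (6,5)B 2/2 satisfied · (6,6)B 2/2 satisfied · (6,7)B 2/2 satisfied
Unsatisfied: (1,3), (2,1), (2,2), (2,3), (2,4), (4,3), (4,4) — 7 in total.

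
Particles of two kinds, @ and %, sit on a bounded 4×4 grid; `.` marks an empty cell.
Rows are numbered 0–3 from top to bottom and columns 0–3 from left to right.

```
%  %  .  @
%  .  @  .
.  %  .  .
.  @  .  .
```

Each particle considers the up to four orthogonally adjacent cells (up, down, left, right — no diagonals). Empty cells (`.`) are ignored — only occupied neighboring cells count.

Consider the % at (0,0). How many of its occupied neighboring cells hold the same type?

Occupied neighbors of (0,0): (1,0)=%, (0,1)=%.
Same type (%): 2 of 2.

2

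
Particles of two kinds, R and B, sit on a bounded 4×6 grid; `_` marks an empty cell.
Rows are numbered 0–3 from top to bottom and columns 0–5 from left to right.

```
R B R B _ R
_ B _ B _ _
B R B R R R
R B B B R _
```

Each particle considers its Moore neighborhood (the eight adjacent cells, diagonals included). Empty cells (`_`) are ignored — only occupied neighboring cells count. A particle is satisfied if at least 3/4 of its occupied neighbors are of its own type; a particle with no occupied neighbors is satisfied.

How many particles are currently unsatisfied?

Row 0: (0,0)R 0/2 not · (0,1)B 1/3 not · (0,2)R 0/4 not · (0,3)B 1/2 not · (0,5)R 0/0 satisfied
Row 1: (1,1)B 3/6 not · (1,3)B 2/5 not
Row 2: (2,0)B 2/4 not · (2,1)R 1/6 not · (2,2)B 5/7 not · (2,3)R 2/6 not · (2,4)R 3/5 not · (2,5)R 2/2 satisfied
Row 3: (3,0)R 1/3 not · (3,1)B 3/5 not · (3,2)B 3/5 not · (3,3)B 2/5 not · (3,4)R 3/4 satisfied
Unsatisfied: (0,0), (0,1), (0,2), (0,3), (1,1), (1,3), (2,0), (2,1), (2,2), (2,3), (2,4), (3,0), (3,1), (3,2), (3,3) — 15 in total.

15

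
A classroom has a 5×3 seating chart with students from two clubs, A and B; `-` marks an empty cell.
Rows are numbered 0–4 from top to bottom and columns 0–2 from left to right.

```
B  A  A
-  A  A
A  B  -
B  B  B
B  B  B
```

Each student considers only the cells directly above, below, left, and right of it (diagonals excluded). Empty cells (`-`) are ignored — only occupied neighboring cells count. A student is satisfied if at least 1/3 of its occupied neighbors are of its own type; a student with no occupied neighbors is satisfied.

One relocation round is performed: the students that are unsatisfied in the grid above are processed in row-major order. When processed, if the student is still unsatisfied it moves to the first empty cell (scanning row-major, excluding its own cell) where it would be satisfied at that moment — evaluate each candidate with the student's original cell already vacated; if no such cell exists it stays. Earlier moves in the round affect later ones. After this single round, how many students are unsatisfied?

Initially unsatisfied (in order): (0,0), (2,0).
  (0,0) → (2,2).
  (2,0) → (0,0).
Resulting grid:
A A A
- A A
- B B
B B B
B B B
All satisfied now.

0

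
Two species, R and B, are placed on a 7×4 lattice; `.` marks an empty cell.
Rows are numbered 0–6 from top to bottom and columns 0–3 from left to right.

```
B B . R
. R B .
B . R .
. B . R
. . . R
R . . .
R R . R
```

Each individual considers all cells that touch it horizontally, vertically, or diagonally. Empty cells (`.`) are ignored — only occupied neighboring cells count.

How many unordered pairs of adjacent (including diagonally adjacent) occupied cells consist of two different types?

Scan each occupied cell's neighbors to the right and below (and the two forward diagonals) so each pair is counted once.
From row 0: 3 unlike of 5 pairs (running 3/5).
From row 1: 3 unlike of 4 pairs (running 6/9).
From row 2: 1 unlike of 3 pairs (running 7/12).
From row 3: 0 unlike of 1 pairs (running 7/13).
From row 5: 0 unlike of 2 pairs (running 7/15).
From row 6: 0 unlike of 1 pairs (running 7/16).
Total adjacent occupied pairs: 16; unlike-type pairs: 7.

7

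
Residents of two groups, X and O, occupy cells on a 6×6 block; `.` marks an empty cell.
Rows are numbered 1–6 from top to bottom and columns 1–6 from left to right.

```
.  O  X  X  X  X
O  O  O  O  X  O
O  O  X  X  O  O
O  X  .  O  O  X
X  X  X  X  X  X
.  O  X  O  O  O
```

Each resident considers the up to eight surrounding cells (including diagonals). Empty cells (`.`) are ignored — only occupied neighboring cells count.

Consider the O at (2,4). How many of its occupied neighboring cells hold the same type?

2

Occupied neighbors of (2,4): (1,3)=X, (1,4)=X, (1,5)=X, (2,3)=O, (2,5)=X, (3,3)=X, (3,4)=X, (3,5)=O.
Same type (O): 2 of 8.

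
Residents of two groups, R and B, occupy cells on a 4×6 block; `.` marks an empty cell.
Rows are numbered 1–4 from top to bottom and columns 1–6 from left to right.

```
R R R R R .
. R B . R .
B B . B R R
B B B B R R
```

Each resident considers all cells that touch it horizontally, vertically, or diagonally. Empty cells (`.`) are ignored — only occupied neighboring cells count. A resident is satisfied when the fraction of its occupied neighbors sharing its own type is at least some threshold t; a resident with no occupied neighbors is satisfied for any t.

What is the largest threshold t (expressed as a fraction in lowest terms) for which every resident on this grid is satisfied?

Row 1: (1,1)R 2/2 · (1,2)R 3/4 · (1,3)R 3/4 · (1,4)R 3/4 · (1,5)R 2/2
Row 2: (2,2)R 3/6 · (2,3)B 2/6 · (2,5)R 4/5
Row 3: (3,1)B 3/4 · (3,2)B 5/6 · (3,4)B 3/6 · (3,5)R 4/6 · (3,6)R 4/4
Row 4: (4,1)B 3/3 · (4,2)B 4/4 · (4,3)B 4/4 · (4,4)B 2/4 · (4,5)R 3/5 · (4,6)R 3/3
The smallest same-type fraction is 2/6 at (2,3), which reduces to 1/3. Any threshold above that leaves this resident unsatisfied.

1/3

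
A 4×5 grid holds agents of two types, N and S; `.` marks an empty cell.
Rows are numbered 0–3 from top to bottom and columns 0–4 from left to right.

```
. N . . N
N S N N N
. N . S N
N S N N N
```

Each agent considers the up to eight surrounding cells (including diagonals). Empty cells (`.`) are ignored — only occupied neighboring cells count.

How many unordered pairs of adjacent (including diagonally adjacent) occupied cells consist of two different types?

14

Scan each occupied cell's neighbors to the right and below (and the two forward diagonals) so each pair is counted once.
Row 0: N(0,1)–S(1,1)≠ N(0,1)–N(1,2)= N(0,1)–N(1,0)= N(0,4)–N(1,4)= N(0,4)–N(1,3)=  → 1/5 unlike.
Row 1: N(1,0)–S(1,1)≠ N(1,0)–N(2,1)= S(1,1)–N(1,2)≠ S(1,1)–N(2,1)≠ N(1,2)–N(1,3)= N(1,2)–S(2,3)≠ N(1,2)–N(2,1)= N(1,3)–N(1,4)= N(1,3)–S(2,3)≠ N(1,3)–N(2,4)= N(1,4)–N(2,4)= N(1,4)–S(2,3)≠  → 6/12 unlike.
Row 2: N(2,1)–S(3,1)≠ N(2,1)–N(3,2)= N(2,1)–N(3,0)= S(2,3)–N(2,4)≠ S(2,3)–N(3,3)≠ S(2,3)–N(3,4)≠ S(2,3)–N(3,2)≠ N(2,4)–N(3,4)= N(2,4)–N(3,3)=  → 5/9 unlike.
Row 3: N(3,0)–S(3,1)≠ S(3,1)–N(3,2)≠ N(3,2)–N(3,3)= N(3,3)–N(3,4)=  → 2/4 unlike.
Total adjacent occupied pairs: 30; unlike-type pairs: 14.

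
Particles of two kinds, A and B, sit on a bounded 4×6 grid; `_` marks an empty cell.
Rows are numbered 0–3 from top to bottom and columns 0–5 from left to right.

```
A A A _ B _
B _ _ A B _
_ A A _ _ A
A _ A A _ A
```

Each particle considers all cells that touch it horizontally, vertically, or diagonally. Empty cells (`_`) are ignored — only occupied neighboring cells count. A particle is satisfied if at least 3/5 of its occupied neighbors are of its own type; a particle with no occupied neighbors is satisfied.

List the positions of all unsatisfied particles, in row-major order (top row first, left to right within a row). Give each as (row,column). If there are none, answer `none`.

(0,0), (0,4), (1,0), (1,3), (1,4), (2,5)

Row 0: (0,0)A 1/2 ✗ · (0,1)A 2/3 ✓ · (0,2)A 2/2 ✓ · (0,4)B 1/2 ✗
Row 1: (1,0)B 0/3 ✗ · (1,3)A 2/4 ✗ · (1,4)B 1/3 ✗
Row 2: (2,1)A 3/4 ✓ · (2,2)A 4/4 ✓ · (2,5)A 1/2 ✗
Row 3: (3,0)A 1/1 ✓ · (3,2)A 3/3 ✓ · (3,3)A 2/2 ✓ · (3,5)A 1/1 ✓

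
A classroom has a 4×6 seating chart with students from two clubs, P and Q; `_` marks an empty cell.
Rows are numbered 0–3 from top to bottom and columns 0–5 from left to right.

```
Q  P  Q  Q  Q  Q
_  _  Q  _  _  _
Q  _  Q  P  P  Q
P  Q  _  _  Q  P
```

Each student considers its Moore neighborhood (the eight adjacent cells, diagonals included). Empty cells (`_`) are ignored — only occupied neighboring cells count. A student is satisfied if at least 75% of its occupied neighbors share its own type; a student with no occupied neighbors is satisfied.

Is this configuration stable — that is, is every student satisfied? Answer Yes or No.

No

Row 0: (0,0)Q 0/1 unhappy · (0,1)P 0/3 unhappy · (0,2)Q 2/3 unhappy · (0,3)Q 3/3 ok · (0,4)Q 2/2 ok · (0,5)Q 1/1 ok
Row 1: (1,2)Q 3/5 unhappy
Row 2: (2,0)Q 1/2 unhappy · (2,2)Q 2/3 unhappy · (2,3)P 1/4 unhappy · (2,4)P 2/4 unhappy · (2,5)Q 1/3 unhappy
Row 3: (3,0)P 0/2 unhappy · (3,1)Q 2/3 unhappy · (3,4)Q 1/4 unhappy · (3,5)P 1/3 unhappy
For instance (0,0) has only 0/1 same-type neighbors, below 3/4.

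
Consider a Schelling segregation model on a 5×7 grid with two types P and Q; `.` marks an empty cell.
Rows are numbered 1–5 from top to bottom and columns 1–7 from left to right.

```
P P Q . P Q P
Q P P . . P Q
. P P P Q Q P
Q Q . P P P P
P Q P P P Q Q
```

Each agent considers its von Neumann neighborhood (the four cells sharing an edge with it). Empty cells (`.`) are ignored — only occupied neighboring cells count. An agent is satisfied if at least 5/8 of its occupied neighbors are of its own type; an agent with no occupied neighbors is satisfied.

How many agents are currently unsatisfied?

(1,1)P 1/2 ✗
(1,2)P 2/3 ✓
(1,3)Q 0/2 ✗
(1,5)P 0/1 ✗
(1,6)Q 0/3 ✗
(1,7)P 0/2 ✗
(2,1)Q 0/2 ✗
(2,2)P 3/4 ✓
(2,3)P 2/3 ✓
(2,6)P 0/3 ✗
(2,7)Q 0/3 ✗
(3,2)P 2/3 ✓
(3,3)P 3/3 ✓
(3,4)P 2/3 ✓
(3,5)Q 1/3 ✗
(3,6)Q 1/4 ✗
(3,7)P 1/3 ✗
(4,1)Q 1/2 ✗
(4,2)Q 2/3 ✓
(4,4)P 3/3 ✓
(4,5)P 3/4 ✓
(4,6)P 2/4 ✗
(4,7)P 2/3 ✓
(5,1)P 0/2 ✗
(5,2)Q 1/3 ✗
(5,3)P 1/2 ✗
(5,4)P 3/3 ✓
(5,5)P 2/3 ✓
(5,6)Q 1/3 ✗
(5,7)Q 1/2 ✗
Unsatisfied: (1,1), (1,3), (1,5), (1,6), (1,7), (2,1), (2,6), (2,7), (3,5), (3,6), (3,7), (4,1), (4,6), (5,1), (5,2), (5,3), (5,6), (5,7) — 18 in total.

18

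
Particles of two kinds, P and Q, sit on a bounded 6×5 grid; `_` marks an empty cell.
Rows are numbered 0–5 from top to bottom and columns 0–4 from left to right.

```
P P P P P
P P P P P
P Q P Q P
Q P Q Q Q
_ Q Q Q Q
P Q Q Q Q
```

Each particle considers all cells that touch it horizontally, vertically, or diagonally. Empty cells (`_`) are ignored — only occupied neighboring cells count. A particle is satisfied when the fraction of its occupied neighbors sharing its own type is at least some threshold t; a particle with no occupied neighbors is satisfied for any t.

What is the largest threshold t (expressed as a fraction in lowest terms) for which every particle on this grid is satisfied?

Row 0: (0,0)P 3/3 · (0,1)P 5/5 · (0,2)P 5/5 · (0,3)P 5/5 · (0,4)P 3/3
Row 1: (1,0)P 4/5 · (1,1)P 7/8 · (1,2)P 6/8 · (1,3)P 7/8 · (1,4)P 4/5
Row 2: (2,0)P 3/5 · (2,1)Q 2/8 · (2,2)P 4/8 · (2,3)Q 3/8 · (2,4)P 2/5
Row 3: (3,0)Q 2/4 · (3,1)P 2/7 · (3,2)Q 6/8 · (3,3)Q 6/8 · (3,4)Q 4/5
Row 4: (4,1)Q 5/7 · (4,2)Q 7/8 · (4,3)Q 8/8 · (4,4)Q 5/5
Row 5: (5,0)P 0/2 · (5,1)Q 3/4 · (5,2)Q 5/5 · (5,3)Q 5/5 · (5,4)Q 3/3
The smallest same-type fraction is 0/2 at (5,0), which reduces to 0/1. Any threshold above that leaves this particle unsatisfied.

0/1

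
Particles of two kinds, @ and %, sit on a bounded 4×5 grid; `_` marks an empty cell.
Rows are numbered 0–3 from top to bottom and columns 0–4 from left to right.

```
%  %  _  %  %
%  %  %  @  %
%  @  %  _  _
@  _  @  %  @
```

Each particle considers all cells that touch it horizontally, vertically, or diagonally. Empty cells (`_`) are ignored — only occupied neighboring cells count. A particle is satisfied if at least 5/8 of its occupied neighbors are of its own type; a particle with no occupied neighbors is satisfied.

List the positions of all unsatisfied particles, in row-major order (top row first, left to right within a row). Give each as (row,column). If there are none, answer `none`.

(1,3), (2,0), (2,1), (2,2), (3,0), (3,2), (3,3), (3,4)

(0,0)% 3/3 satisfied
(0,1)% 4/4 satisfied
(0,3)% 3/4 satisfied
(0,4)% 2/3 satisfied
(1,0)% 4/5 satisfied
(1,1)% 6/7 satisfied
(1,2)% 4/6 satisfied
(1,3)@ 0/5 not
(1,4)% 2/3 satisfied
(2,0)% 2/4 not
(2,1)@ 2/7 not
(2,2)% 3/6 not
(3,0)@ 1/2 not
(3,2)@ 1/3 not
(3,3)% 1/3 not
(3,4)@ 0/1 not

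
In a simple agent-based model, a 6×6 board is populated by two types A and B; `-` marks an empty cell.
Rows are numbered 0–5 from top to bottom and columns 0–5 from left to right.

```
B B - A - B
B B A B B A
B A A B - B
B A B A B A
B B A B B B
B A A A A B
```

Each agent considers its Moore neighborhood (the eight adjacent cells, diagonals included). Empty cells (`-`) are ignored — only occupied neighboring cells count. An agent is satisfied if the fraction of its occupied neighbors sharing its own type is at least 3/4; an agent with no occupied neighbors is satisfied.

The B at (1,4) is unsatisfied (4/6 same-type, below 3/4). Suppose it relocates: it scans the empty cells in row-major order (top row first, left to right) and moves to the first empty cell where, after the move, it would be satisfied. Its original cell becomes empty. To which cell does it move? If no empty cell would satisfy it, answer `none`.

Vacating (1,4). Empty cells in order:
  (0,2): 3/5 same-type → still unsatisfied.
  (0,4): 2/4 same-type → still unsatisfied.
  (2,4): 4/7 same-type → still unsatisfied.

none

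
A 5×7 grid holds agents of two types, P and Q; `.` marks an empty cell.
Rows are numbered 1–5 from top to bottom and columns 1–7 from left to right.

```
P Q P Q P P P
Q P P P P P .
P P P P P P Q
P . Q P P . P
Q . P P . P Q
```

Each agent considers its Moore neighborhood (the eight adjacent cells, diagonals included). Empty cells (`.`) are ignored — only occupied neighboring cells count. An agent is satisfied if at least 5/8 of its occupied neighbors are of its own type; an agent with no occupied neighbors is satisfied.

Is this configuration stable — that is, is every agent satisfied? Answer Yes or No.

No

(1,1)P 1/3 not
(1,2)Q 1/5 not
(1,3)P 3/5 not
(1,4)Q 0/5 not
(1,5)P 4/5 satisfied
(1,6)P 4/4 satisfied
(1,7)P 2/2 satisfied
(2,1)Q 1/5 not
(2,2)P 6/8 satisfied
(2,3)P 6/8 satisfied
(2,4)P 7/8 satisfied
(2,5)P 7/8 satisfied
(2,6)P 6/7 satisfied
(3,1)P 3/4 satisfied
(3,2)P 5/7 satisfied
(3,3)P 6/7 satisfied
(3,4)P 7/8 satisfied
(3,5)P 7/7 satisfied
(3,6)P 5/6 satisfied
(3,7)Q 0/3 not
(4,1)P 2/3 satisfied
(4,3)Q 0/6 not
(4,4)P 6/7 satisfied
(4,5)P 6/6 satisfied
(4,7)P 2/4 not
(5,1)Q 0/1 not
(5,3)P 2/3 satisfied
(5,4)P 3/4 satisfied
(5,6)P 2/3 satisfied
(5,7)Q 0/2 not
For instance (1,1) has only 1/3 same-type neighbors, below 5/8.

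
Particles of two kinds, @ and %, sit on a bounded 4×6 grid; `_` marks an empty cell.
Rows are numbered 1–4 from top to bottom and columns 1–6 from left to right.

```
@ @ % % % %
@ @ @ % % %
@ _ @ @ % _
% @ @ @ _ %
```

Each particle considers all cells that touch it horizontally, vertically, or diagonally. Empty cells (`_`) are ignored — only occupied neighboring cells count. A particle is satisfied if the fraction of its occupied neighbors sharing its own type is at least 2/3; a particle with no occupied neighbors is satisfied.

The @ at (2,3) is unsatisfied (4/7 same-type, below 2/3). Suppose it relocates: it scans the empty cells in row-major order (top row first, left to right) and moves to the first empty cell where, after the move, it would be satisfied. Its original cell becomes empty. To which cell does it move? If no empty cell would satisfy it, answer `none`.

(3,2)

Vacating (2,3). Empty cells in order:
  (3,2): 6/7 same-type → satisfied — stop here.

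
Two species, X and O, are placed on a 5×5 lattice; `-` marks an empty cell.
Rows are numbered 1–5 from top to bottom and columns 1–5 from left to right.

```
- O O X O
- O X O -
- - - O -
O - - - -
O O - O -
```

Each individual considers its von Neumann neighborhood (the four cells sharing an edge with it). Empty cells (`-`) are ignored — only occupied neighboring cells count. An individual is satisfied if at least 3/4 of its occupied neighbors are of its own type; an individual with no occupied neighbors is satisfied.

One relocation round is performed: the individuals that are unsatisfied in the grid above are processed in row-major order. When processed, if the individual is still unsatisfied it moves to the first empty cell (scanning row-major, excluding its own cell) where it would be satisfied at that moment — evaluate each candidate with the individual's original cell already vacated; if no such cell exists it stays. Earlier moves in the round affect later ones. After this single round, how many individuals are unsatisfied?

Initially unsatisfied (in order): (1,3), (1,4), (1,5), (2,2), (2,3), (2,4).
  (1,3) → (1,1).
  (1,4) → (4,3).
  (1,5): now satisfied by earlier moves; stays.
  (2,2) → (1,4).
  (2,3) → (3,2).
  (2,4): now satisfied by earlier moves; stays.
Resulting grid:
O O - O O
- - - O -
- X - O -
O - X - -
O O - O -
All satisfied now.

0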